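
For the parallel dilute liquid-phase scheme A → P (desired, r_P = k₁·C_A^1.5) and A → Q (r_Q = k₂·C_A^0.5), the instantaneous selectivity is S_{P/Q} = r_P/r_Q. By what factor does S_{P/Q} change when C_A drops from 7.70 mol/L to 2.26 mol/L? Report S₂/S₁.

S_{P/Q} = (k₁/k₂)·C_A, so S₂/S₁ = (C_{A,2}/C_{A,1}).
= 2.26/7.70 = 0.294.
Selectivity toward P falls as C_A falls — high-concentration operation is favoured.

0.294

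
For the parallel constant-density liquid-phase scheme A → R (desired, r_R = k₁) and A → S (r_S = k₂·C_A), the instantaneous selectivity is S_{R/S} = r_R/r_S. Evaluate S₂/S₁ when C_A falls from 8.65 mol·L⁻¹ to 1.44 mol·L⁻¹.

S_{R/S} = (k₁/k₂)·C_A⁻¹, so S₂/S₁ = (C_{A,2}/C_{A,1})⁻¹.
= 8.65/1.44 = 6.01.

6.01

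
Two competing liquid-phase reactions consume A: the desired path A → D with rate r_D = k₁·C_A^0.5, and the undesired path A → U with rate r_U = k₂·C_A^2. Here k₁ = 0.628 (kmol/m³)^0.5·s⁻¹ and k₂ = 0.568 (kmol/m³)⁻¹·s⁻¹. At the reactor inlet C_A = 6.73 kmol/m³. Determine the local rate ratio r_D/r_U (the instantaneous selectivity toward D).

0.0633

S_{D/U} = r_D/r_U = (k₁·C_A^0.5)/(k₂·C_A^2) = (k₁/k₂)·C_A^-1.5.
= (0.628×6.730^0.5) / (0.568×6.730^2) = 1.629/25.73 = 0.0633.
The undesired path is higher order in A, so low C_A (CSTR or dilute feed) favours D.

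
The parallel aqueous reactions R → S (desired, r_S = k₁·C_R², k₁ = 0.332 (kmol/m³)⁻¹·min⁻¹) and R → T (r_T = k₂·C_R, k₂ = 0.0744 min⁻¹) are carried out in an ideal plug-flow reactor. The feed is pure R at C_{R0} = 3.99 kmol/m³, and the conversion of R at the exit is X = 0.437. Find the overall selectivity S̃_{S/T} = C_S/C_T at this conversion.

C_R = C_{R0}(1−X) = 2.246 kmol/m³.
Along a PFR/batch, dC_T/dC_R = −r_T/(r_S+r_T) = −k₂/(k₂+k₁·C_R).
Integrating from C_{R0} to C_R: C_T = (0.0744/0.332)·ln[(0.0744+0.332·3.99)/(0.0744+0.332·2.25)] = 0.2241·ln(1.399/0.8202) = 0.1197 kmol/m³.
Then C_S = (C_{R0}−C_R) − C_T = 1.744 − 0.1197 = 1.624 kmol/m³.
S̃_{S/T} = C_S/C_T = 1.624/0.1197 = 13.6.

13.6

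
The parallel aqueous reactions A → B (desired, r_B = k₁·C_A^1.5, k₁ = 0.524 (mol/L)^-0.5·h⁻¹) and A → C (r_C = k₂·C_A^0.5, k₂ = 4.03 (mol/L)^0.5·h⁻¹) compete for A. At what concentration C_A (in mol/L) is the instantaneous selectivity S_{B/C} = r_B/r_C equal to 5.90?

45.4 mol/L

S_{B/C} = (k₁/k₂)·C_A ⇒ C_A = S·k₂/k₁.
= 5.90×4.03/0.524 = 45.4 mol/L.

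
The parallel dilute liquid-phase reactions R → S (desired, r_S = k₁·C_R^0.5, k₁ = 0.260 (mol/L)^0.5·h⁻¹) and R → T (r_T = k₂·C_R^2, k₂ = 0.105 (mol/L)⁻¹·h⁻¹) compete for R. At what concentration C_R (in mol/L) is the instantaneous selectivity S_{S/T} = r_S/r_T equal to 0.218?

5.05 mol/L

S_{S/T} = (k₁/k₂)·C_R^-1.5 ⇒ C_R = (S·k₂/k₁)^(1/(-1.5)).
= (0.218×0.105/0.260)^(-0.6667) = (0.08804)^(-0.6667) = 5.05 mol/L.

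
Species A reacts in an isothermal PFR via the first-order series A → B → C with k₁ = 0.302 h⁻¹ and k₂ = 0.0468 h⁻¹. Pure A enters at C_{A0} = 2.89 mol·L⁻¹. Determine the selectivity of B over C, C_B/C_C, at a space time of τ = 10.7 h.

For first-order series with pure A initially, C_B(τ) = k₁C_{A0}/(k₂−k₁)·(e^(−k₁τ) − e^(−k₂τ)).
e^(−k₁τ) = e^(−0.302×10.7) = e^(−3.231) = 0.03950; e^(−k₂τ) = e^(−0.5008) = 0.6061.
C_B = 0.302×2.89/(0.0468−0.302) × (0.03950−0.6061) = (-3.420)×(-0.5666) = 1.938 mol·L⁻¹.
C_A = C_{A0}e^(−k₁τ) = 0.1142 mol·L⁻¹, so C_C = C_{A0}−C_A−C_B = 0.8382 mol·L⁻¹; C_B/C_C = 2.31.

2.31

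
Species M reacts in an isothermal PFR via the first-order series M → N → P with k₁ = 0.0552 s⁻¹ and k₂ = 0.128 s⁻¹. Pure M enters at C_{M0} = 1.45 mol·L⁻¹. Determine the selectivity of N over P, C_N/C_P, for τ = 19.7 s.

The intermediate concentration in a first-order A→B→C sequence is C_N = k₁C_{M0}(e^(−k₁τ) − e^(−k₂τ))/(k₂−k₁).
e^(−k₁τ) = e^(−0.0552×19.7) = e^(−1.087) = 0.3371; e^(−k₂τ) = e^(−2.522) = 0.08033.
C_N = 0.0552×1.45/(0.128−0.0552) × (0.3371−0.08033) = 1.099×0.2567 = 0.2823 mol·L⁻¹.
C_M = C_{M0}e^(−k₁τ) = 0.4888 mol·L⁻¹, so C_P = C_{M0}−C_M−C_N = 0.6790 mol·L⁻¹; C_N/C_P = 0.416.

0.416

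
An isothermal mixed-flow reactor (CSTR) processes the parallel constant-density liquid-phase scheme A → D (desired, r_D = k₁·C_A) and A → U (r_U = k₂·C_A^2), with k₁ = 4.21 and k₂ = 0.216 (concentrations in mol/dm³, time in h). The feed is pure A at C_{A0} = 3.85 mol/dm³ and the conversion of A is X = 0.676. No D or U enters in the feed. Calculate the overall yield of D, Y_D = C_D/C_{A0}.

0.635

Exit C_A = C_{A0}(1−X) = 3.85×0.324 = 1.247 mol/dm³.
A CSTR operates uniformly at the exit composition, giving r_D = 5.252 and r_U = 0.3361 (each k·C_A^n at C_A = 1.247).
Fraction of consumed A going to D: r_D/(r_D+r_U) = 0.9398.
C_D = 0.9398·C_{A0}·X = 0.9398×3.85×0.676 = 2.45 mol/dm³; Y_D = C_D/C_{A0} = 0.635.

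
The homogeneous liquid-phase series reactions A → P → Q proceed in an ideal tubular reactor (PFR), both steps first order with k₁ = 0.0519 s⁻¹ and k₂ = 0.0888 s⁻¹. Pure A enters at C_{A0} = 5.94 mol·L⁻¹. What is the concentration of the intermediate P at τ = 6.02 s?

1.22 mol·L⁻¹

The intermediate concentration in a first-order A→B→C sequence is C_P = k₁C_{A0}(e^(−k₁τ) − e^(−k₂τ))/(k₂−k₁).
e^(−k₁τ) = e^(−0.0519×6.02) = e^(−0.3124) = 0.7317; e^(−k₂τ) = e^(−0.5346) = 0.5859.
C_P = 0.0519×5.94/(0.0888−0.0519) × (0.7317−0.5859) = 8.355×0.1457 = 1.218 mol·L⁻¹.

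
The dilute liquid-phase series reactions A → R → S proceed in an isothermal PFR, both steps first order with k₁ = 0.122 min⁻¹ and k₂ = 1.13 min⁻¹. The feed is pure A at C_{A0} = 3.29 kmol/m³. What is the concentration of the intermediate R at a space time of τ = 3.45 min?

0.253 kmol/m³

For first-order series with pure A initially, C_R(τ) = k₁C_{A0}/(k₂−k₁)·(e^(−k₁τ) − e^(−k₂τ)).
e^(−k₁τ) = e^(−0.122×3.45) = e^(−0.4209) = 0.6565; e^(−k₂τ) = e^(−3.898) = 0.02027.
C_R = 0.122×3.29/(1.13−0.122) × (0.6565−0.02027) = 0.3982×0.6362 = 0.2533 kmol/m³.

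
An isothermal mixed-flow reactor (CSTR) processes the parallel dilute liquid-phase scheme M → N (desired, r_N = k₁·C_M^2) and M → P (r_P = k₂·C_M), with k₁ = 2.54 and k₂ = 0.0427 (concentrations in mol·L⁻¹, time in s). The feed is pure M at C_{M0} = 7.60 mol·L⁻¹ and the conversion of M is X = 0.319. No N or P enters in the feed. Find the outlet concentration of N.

Exit C_M = C_{M0}(1−X) = 7.60×0.681 = 5.176 mol·L⁻¹.
Rates in a CSTR are evaluated at the outlet concentration: r_N = 2.54×5.176^2 = 68.04, r_P = 0.0427×5.176 = 0.2210.
Fraction of consumed M going to N: r_N/(r_N+r_P) = 0.9968.
C_N = 0.9968·C_{M0}·X = 0.9968×7.60×0.319 = 2.42 mol·L⁻¹.

2.42 mol·L⁻¹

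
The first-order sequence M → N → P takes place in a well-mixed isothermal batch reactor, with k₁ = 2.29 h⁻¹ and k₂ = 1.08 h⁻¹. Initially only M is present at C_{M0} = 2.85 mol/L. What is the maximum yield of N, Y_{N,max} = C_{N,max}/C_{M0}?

For a first-order series the maximum intermediate yield is C_{N,max}/C_{M0} = (k₁/k₂)^[k₂/(k₂−k₁)].
= (2.29/1.08)^(1.08/(1.08−2.29)) = (2.120)^(-0.8926) = 0.5113.

0.511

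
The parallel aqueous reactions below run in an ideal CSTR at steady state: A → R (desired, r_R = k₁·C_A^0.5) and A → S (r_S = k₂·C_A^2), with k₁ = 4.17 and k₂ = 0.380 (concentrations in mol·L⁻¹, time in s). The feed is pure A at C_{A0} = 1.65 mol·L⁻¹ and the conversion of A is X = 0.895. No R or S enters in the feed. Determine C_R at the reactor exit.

Exit C_A = C_{A0}(1−X) = 1.65×0.105 = 0.1732 mol·L⁻¹.
Rates in a CSTR are evaluated at the outlet concentration: r_R = 4.17×0.1732^0.5 = 1.736, r_S = 0.380×0.1732^2 = 0.01141.
Fraction of consumed A going to R: r_R/(r_R+r_S) = 0.9935.
C_R = 0.9935·C_{A0}·X = 0.9935×1.65×0.895 = 1.47 mol·L⁻¹.

1.47 mol·L⁻¹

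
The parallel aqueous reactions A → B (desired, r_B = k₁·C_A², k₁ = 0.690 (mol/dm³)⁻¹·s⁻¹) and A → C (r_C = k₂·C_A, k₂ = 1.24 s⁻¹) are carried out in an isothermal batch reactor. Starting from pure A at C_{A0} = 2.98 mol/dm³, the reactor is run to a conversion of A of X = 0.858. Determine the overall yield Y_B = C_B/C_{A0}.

0.396

C_A = C_{A0}(1−X) = 0.4232 mol/dm³.
Along a PFR/batch, dC_C/dC_A = −r_C/(r_B+r_C) = −k₂/(k₂+k₁·C_A).
Integrating from C_{A0} to C_A: C_C = (1.24/0.690)·ln[(1.24+0.690·2.98)/(1.24+0.690·0.423)] = 1.797·ln(3.296/1.532) = 1.377 mol/dm³.
Then C_B = (C_{A0}−C_A) − C_C = 2.557 − 1.377 = 1.180 mol/dm³.
Y_B = C_B/C_{A0} = 1.180/2.98 = 0.396.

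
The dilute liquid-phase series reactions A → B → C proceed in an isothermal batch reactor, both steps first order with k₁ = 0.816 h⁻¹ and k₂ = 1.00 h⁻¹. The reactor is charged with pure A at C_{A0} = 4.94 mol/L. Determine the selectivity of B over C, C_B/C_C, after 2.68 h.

The intermediate concentration in a first-order A→B→C sequence is C_B = k₁C_{A0}(e^(−k₁t) − e^(−k₂t))/(k₂−k₁).
e^(−k₁t) = e^(−0.816×2.68) = e^(−2.187) = 0.1123; e^(−k₂t) = e^(−2.680) = 0.06856.
C_B = 0.816×4.94/(1.00−0.816) × (0.1123−0.06856) = 21.91×0.04370 = 0.9574 mol/L.
C_A = C_{A0}e^(−k₁t) = 0.5546 mol/L, so C_C = C_{A0}−C_A−C_B = 3.428 mol/L; C_B/C_C = 0.279.

0.279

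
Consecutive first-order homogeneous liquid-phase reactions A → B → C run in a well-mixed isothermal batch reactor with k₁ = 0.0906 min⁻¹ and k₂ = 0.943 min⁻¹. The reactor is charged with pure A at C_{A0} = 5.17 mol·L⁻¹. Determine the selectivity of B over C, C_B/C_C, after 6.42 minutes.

0.155

Solving the coupled first-order balances gives C_B(t) = [k₁/(k₂−k₁)]·C_{A0}·(e^(−k₁t) − e^(−k₂t)).
e^(−k₁t) = e^(−0.0906×6.42) = e^(−0.5817) = 0.5590; e^(−k₂t) = e^(−6.054) = 0.002348.
C_B = 0.0906×5.17/(0.943−0.0906) × (0.5590−0.002348) = 0.5495×0.5566 = 0.3059 mol·L⁻¹.
C_A = C_{A0}e^(−k₁t) = 2.890 mol·L⁻¹, so C_C = C_{A0}−C_A−C_B = 1.974 mol·L⁻¹; C_B/C_C = 0.155.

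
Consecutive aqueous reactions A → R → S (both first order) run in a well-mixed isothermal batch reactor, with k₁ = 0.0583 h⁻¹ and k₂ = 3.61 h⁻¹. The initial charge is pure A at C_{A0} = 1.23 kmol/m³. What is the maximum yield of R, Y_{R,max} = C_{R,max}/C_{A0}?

0.0151

For a first-order series the maximum intermediate yield is C_{R,max}/C_{A0} = (k₁/k₂)^[k₂/(k₂−k₁)].
= (0.0583/3.61)^(3.61/(3.61−0.0583)) = (0.01615)^(1.016) = 0.01509.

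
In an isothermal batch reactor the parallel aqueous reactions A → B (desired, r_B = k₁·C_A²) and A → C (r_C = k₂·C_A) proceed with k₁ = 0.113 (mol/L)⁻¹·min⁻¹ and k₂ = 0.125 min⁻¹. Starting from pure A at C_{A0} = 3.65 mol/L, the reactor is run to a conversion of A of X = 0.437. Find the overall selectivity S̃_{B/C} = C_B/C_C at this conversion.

C_A = C_{A0}(1−X) = 2.055 mol/L.
Along a PFR/batch, dC_C/dC_A = −r_C/(r_B+r_C) = −k₂/(k₂+k₁·C_A).
Integrating from C_{A0} to C_A: C_C = (0.125/0.113)·ln[(0.125+0.113·3.65)/(0.125+0.113·2.05)] = 1.106·ln(0.5374/0.3572) = 0.4519 mol/L.
Then C_B = (C_{A0}−C_A) − C_C = 1.595 − 0.4519 = 1.143 mol/L.
S̃_{B/C} = C_B/C_C = 1.143/0.4519 = 2.53.

2.53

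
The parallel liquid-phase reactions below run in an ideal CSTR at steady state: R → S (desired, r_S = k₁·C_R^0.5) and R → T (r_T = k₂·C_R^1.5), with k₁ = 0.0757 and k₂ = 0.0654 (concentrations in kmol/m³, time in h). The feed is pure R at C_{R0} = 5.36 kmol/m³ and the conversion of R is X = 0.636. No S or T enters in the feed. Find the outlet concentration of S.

1.27 kmol/m³

Exit C_R = C_{R0}(1−X) = 5.36×0.364 = 1.951 kmol/m³.
A CSTR operates uniformly at the exit composition, giving r_S = 0.1057 and r_T = 0.1782 (each k·C_R^n at C_R = 1.951).
Fraction of consumed R going to S: r_S/(r_S+r_T) = 0.3724.
C_S = 0.3724·C_{R0}·X = 0.3724×5.36×0.636 = 1.27 kmol/m³.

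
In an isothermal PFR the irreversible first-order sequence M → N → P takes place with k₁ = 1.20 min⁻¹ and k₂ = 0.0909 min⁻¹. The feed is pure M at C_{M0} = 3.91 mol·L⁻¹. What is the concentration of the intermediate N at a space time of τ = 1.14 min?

2.74 mol·L⁻¹

The intermediate concentration in a first-order A→B→C sequence is C_N = k₁C_{M0}(e^(−k₁τ) − e^(−k₂τ))/(k₂−k₁).
e^(−k₁τ) = e^(−1.20×1.14) = e^(−1.368) = 0.2546; e^(−k₂τ) = e^(−0.1036) = 0.9016.
C_N = 1.20×3.91/(0.0909−1.20) × (0.2546−0.9016) = (-4.230)×(-0.6469) = 2.737 mol·L⁻¹.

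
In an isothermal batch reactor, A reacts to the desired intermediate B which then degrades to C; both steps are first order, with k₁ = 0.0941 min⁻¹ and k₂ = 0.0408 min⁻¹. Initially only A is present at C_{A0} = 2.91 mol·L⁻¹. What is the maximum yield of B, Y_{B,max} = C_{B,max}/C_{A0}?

0.527

At the optimum, C_{B,max}/C_{A0} = (k₁/k₂)^[k₂/(k₂−k₁)].
= (0.0941/0.0408)^(0.0408/(0.0408−0.0941)) = (2.306)^(-0.7655) = 0.5275.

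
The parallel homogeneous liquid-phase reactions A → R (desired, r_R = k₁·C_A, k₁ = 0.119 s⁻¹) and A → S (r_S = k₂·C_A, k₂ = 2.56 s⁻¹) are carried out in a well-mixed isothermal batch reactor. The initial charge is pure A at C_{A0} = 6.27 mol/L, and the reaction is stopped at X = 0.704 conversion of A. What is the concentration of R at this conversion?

0.196 mol/L

C_A = C_{A0}(1−X) = 1.856 mol/L.
Both paths are first order in A, so the instantaneous fraction to R is constant: dC_R/d(−C_A) = k₁/(k₁+k₂) = 0.04442.
C_R = 0.04442·(C_{A0}−C_A) = 0.04442×4.414 = 0.196 mol/L.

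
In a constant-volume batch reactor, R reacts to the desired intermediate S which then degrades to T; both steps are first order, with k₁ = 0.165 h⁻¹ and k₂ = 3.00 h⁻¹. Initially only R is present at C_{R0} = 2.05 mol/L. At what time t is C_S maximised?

The intermediate peaks when r₁ = r₂, i.e. k₁e^(−k₁t) = k₂e^(−k₂t), giving t_opt = ln(k₂/k₁)/(k₂−k₁).
= ln(3.00/0.165)/(3.00−0.165) = ln(18.18)/2.835 = 2.900/2.835 = 1.02 h.

1.02 h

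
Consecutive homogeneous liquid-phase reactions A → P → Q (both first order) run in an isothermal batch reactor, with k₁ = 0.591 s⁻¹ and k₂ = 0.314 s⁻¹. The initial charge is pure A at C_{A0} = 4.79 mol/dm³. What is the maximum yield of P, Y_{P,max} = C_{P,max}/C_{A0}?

For a first-order series the maximum intermediate yield is C_{P,max}/C_{A0} = (k₁/k₂)^[k₂/(k₂−k₁)].
= (0.591/0.314)^(0.314/(0.314−0.591)) = (1.882)^(-1.134) = 0.4883.

0.488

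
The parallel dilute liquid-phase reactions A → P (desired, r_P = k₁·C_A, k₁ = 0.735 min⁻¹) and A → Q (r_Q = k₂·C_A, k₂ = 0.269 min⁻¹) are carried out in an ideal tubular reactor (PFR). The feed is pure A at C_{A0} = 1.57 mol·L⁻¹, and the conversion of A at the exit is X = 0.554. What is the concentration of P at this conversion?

0.637 mol·L⁻¹

C_A = C_{A0}(1−X) = 0.7002 mol·L⁻¹.
Both paths are first order in A, so the instantaneous fraction to P is constant: dC_P/d(−C_A) = k₁/(k₁+k₂) = 0.7321.
C_P = 0.7321·(C_{A0}−C_A) = 0.7321×0.8698 = 0.637 mol·L⁻¹.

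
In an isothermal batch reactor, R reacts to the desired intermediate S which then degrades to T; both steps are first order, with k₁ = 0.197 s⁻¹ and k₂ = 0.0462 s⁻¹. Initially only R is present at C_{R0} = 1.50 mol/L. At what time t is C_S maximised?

For first-order series the maximum of C_S occurs at t_opt = ln(k₂/k₁)/(k₂−k₁).
= ln(0.0462/0.197)/(0.0462−0.197) = ln(0.2345)/-0.1508 = -1.450/-0.1508 = 9.62 s.

9.62 s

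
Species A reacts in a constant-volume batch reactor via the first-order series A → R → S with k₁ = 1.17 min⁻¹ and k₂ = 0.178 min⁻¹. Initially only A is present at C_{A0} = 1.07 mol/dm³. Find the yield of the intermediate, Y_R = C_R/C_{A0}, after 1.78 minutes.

For first-order series with pure A initially, C_R(t) = k₁C_{A0}/(k₂−k₁)·(e^(−k₁t) − e^(−k₂t)).
e^(−k₁t) = e^(−1.17×1.78) = e^(−2.083) = 0.1246; e^(−k₂t) = e^(−0.3168) = 0.7284.
C_R = 1.17×1.07/(0.178−1.17) × (0.1246−0.7284) = (-1.262)×(-0.6038) = 0.7620 mol/dm³.
Y_R = C_R/C_{A0} = 0.7620/1.07 = 0.712.

0.712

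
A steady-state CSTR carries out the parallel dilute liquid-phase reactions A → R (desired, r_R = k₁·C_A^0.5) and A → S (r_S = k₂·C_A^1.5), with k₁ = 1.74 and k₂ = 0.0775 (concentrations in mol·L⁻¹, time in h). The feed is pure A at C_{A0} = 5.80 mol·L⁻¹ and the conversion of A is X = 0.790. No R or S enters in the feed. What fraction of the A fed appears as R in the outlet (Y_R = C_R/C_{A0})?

0.749

Exit C_A = C_{A0}(1−X) = 5.80×0.210 = 1.218 mol·L⁻¹.
A CSTR operates uniformly at the exit composition, giving r_R = 1.920 and r_S = 0.1042 (each k·C_A^n at C_A = 1.218).
Fraction of consumed A going to R: r_R/(r_R+r_S) = 0.9485.
C_R = 0.9485·C_{A0}·X = 0.9485×5.80×0.790 = 4.35 mol·L⁻¹; Y_R = C_R/C_{A0} = 0.749.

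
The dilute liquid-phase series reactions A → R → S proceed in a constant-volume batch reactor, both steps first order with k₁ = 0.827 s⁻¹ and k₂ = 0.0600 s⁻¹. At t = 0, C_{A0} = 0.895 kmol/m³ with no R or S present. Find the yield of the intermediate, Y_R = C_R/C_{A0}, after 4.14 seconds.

The intermediate concentration in a first-order A→B→C sequence is C_R = k₁C_{A0}(e^(−k₁t) − e^(−k₂t))/(k₂−k₁).
e^(−k₁t) = e^(−0.827×4.14) = e^(−3.424) = 0.03259; e^(−k₂t) = e^(−0.2484) = 0.7800.
C_R = 0.827×0.895/(0.0600−0.827) × (0.03259−0.7800) = (-0.9650)×(-0.7475) = 0.7213 kmol/m³.
Y_R = C_R/C_{A0} = 0.7213/0.895 = 0.806.

0.806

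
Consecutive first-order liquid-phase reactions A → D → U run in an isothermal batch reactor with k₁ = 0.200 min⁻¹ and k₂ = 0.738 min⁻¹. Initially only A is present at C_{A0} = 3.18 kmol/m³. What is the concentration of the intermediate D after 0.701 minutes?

0.323 kmol/m³

For first-order series with pure A initially, C_D(t) = k₁C_{A0}/(k₂−k₁)·(e^(−k₁t) − e^(−k₂t)).
e^(−k₁t) = e^(−0.200×0.701) = e^(−0.1402) = 0.8692; e^(−k₂t) = e^(−0.5173) = 0.5961.
C_D = 0.200×3.18/(0.738−0.200) × (0.8692−0.5961) = 1.182×0.2731 = 0.3228 kmol/m³.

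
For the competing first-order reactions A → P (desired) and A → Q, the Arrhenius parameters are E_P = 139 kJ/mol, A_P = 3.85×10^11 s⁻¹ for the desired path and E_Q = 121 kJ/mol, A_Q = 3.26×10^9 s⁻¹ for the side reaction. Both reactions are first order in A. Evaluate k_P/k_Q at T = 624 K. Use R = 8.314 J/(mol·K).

Since both paths have the same order in A, the concentration cancels and S_{P/Q} = k_P/k_Q = (A_P/A_Q)·exp[(E_Q−E_P)/(RT)].
(E_Q−E_P)/(RT) = (121−139)×10³/(8.314×624) = -18000/5188 = -3.470.
k_P/k_Q = (3.85×10^11/3.26×10^9)·exp(-3.470) = 118.1 × 0.03113 = 3.68.
Since E_P > E_Q, raising the temperature improves selectivity toward P.

3.68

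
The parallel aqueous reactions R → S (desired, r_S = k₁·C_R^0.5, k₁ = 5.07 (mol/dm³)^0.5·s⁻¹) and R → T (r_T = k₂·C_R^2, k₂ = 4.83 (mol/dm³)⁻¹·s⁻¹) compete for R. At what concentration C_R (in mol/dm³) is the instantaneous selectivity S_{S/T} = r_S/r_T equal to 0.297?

S_{S/T} = (k₁/k₂)·C_R^-1.5 ⇒ C_R = (S·k₂/k₁)^(1/(-1.5)).
= (0.297×4.83/5.07)^(-0.6667) = (0.2829)^(-0.6667) = 2.32 mol/dm³.

2.32 mol/dm³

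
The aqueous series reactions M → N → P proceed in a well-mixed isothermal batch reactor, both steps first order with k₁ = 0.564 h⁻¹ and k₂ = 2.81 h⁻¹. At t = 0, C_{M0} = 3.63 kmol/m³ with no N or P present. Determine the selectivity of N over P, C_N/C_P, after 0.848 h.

Solving the coupled first-order balances gives C_N(t) = [k₁/(k₂−k₁)]·C_{M0}·(e^(−k₁t) − e^(−k₂t)).
e^(−k₁t) = e^(−0.564×0.848) = e^(−0.4783) = 0.6199; e^(−k₂t) = e^(−2.383) = 0.09228.
C_N = 0.564×3.63/(2.81−0.564) × (0.6199−0.09228) = 0.9115×0.5276 = 0.4809 kmol/m³.
C_M = C_{M0}e^(−k₁t) = 2.250 kmol/m³, so C_P = C_{M0}−C_M−C_N = 0.8990 kmol/m³; C_N/C_P = 0.535.

0.535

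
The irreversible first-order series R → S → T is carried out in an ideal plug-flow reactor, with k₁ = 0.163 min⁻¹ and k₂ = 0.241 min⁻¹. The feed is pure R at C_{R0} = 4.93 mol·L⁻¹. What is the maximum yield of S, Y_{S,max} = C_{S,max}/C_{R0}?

Evaluating C_S at τ_opt = ln(k₂/k₁)/(k₂−k₁) gives C_{S,max}/C_{R0} = (k₁/k₂)^[k₂/(k₂−k₁)].
= (0.163/0.241)^(0.241/(0.241−0.163)) = (0.6763)^(3.090) = 0.2987.

0.299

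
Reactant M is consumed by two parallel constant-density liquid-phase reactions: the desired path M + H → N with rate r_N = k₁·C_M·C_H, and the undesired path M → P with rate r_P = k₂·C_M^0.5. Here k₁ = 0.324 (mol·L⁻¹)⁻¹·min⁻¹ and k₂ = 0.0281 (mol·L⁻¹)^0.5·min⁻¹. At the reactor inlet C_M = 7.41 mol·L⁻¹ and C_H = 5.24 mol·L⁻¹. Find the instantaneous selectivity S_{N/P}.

S_{N/P} = r_N/r_P = (k₁·C_M·C_H)/(k₂·C_M^0.5) = (k₁/k₂)·C_M^0.5·C_H.
= (0.324×7.410×5.240) / (0.0281×7.410^0.5) = 12.58/0.07649 = 164.
Since the desired path is higher order in M, keeping C_M high (PFR or concentrated feed) favours N.

164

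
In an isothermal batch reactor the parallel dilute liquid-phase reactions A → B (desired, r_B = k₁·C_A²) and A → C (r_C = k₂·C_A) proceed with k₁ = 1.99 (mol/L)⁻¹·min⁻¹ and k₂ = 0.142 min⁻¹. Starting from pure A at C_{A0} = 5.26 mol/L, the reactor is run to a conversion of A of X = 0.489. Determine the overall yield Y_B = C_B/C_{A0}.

0.480

C_A = C_{A0}(1−X) = 2.688 mol/L.
Along a PFR/batch, dC_C/dC_A = −r_C/(r_B+r_C) = −k₂/(k₂+k₁·C_A).
Integrating from C_{A0} to C_A: C_C = (0.142/1.99)·ln[(0.142+1.99·5.26)/(0.142+1.99·2.69)] = 0.07136·ln(10.61/5.491) = 0.04700 mol/L.
Then C_B = (C_{A0}−C_A) − C_C = 2.572 − 0.04700 = 2.525 mol/L.
Y_B = C_B/C_{A0} = 2.525/5.26 = 0.480.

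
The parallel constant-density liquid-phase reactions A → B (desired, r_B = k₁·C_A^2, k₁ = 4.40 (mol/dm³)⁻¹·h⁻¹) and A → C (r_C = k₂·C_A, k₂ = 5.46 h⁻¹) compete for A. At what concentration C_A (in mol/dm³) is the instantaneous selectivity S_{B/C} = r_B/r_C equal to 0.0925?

0.115 mol/dm³

S_{B/C} = (k₁/k₂)·C_A ⇒ C_A = S·k₂/k₁.
= 0.0925×5.46/4.40 = 0.115 mol/dm³.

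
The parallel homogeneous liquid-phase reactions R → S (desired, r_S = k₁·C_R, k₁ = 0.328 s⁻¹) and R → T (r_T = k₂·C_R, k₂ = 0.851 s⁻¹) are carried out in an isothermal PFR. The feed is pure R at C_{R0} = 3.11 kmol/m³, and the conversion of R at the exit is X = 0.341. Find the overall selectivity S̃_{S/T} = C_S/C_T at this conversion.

0.385

C_R = C_{R0}(1−X) = 2.049 kmol/m³.
Both paths are first order in R, so the instantaneous fraction to S is constant: dC_S/d(−C_R) = k₁/(k₁+k₂) = 0.2782.
C_S = 0.2782·(C_{R0}−C_R) = 0.2782×1.061 = 0.295 kmol/m³.
C_T = (C_{R0}−C_R)−C_S = 0.7655 kmol/m³; S̃_{S/T} = 0.2950/0.7655 = 0.385.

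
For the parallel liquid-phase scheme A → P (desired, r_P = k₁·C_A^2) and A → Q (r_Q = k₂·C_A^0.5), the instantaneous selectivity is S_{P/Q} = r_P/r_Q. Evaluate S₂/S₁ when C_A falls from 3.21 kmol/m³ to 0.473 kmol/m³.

S_{P/Q} = (k₁/k₂)·C_A^1.5, so S₂/S₁ = (C_{A,2}/C_{A,1})^1.5.
= (0.473/3.21)^1.5 = (0.1474)^1.5 = 0.0566.

0.0566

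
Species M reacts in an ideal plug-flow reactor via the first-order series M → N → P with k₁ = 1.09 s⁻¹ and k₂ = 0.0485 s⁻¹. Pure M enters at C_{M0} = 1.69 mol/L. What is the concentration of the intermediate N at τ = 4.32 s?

1.42 mol/L

The intermediate concentration in a first-order A→B→C sequence is C_N = k₁C_{M0}(e^(−k₁τ) − e^(−k₂τ))/(k₂−k₁).
e^(−k₁τ) = e^(−1.09×4.32) = e^(−4.709) = 0.009016; e^(−k₂τ) = e^(−0.2095) = 0.8110.
C_N = 1.09×1.69/(0.0485−1.09) × (0.009016−0.8110) = (-1.769)×(-0.8020) = 1.418 mol/L.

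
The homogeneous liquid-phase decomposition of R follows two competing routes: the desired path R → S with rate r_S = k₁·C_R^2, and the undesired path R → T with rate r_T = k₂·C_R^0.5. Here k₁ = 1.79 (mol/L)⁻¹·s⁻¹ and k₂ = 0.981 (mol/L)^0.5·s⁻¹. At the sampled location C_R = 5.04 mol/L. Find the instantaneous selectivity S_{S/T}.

20.6

S_{S/T} = r_S/r_T = (k₁·C_R^2)/(k₂·C_R^0.5) = (k₁/k₂)·C_R^1.5.
= (1.79×5.040^2) / (0.981×5.040^0.5) = 45.47/2.202 = 20.6.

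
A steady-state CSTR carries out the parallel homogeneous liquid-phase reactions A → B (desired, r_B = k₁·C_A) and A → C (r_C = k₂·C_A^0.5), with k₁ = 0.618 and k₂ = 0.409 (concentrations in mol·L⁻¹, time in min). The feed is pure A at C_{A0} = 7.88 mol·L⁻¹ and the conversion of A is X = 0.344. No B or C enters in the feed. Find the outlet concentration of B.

2.10 mol·L⁻¹

Exit C_A = C_{A0}(1−X) = 7.88×0.656 = 5.169 mol·L⁻¹.
A CSTR operates uniformly at the exit composition, giving r_B = 3.195 and r_C = 0.9299 (each k·C_A^n at C_A = 5.169).
Fraction of consumed A going to B: r_B/(r_B+r_C) = 0.7745.
C_B = 0.7745·C_{A0}·X = 0.7745×7.88×0.344 = 2.10 mol·L⁻¹.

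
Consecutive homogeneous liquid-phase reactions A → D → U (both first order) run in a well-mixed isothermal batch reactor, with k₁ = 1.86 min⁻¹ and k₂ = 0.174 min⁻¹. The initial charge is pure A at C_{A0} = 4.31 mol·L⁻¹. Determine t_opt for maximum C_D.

1.41 min

For first-order series the maximum of C_D occurs at t_opt = ln(k₂/k₁)/(k₂−k₁).
= ln(0.174/1.86)/(0.174−1.86) = ln(0.09355)/-1.686 = -2.369/-1.686 = 1.41 min.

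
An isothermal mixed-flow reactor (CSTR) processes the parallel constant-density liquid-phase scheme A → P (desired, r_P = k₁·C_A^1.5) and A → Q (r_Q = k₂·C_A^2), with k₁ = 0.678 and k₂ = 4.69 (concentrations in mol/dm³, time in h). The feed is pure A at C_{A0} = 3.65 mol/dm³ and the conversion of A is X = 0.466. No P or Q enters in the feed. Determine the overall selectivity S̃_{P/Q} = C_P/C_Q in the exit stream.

Exit C_A = C_{A0}(1−X) = 3.65×0.534 = 1.949 mol/dm³.
A CSTR operates uniformly at the exit composition, giving r_P = 1.845 and r_Q = 17.82 (each k·C_A^n at C_A = 1.949).
Overall selectivity = C_P/C_Q = r_Pτ/(r_Qτ) = r_P/r_Q = 0.104.

0.104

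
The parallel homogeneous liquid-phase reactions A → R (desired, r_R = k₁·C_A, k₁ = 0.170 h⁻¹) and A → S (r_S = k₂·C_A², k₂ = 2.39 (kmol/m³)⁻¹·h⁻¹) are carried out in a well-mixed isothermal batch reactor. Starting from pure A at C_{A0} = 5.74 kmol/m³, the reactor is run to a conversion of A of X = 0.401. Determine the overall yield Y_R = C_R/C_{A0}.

0.00625

C_A = C_{A0}(1−X) = 3.438 kmol/m³.
Along a PFR/batch, dC_R/dC_A = −r_R/(r_R+r_S) = −k₁/(k₁+k₂·C_A).
Integrating from C_{A0} to C_A: C_R = (0.170/2.39)·ln[(0.170+2.39·5.74)/(0.170+2.39·3.44)] = 0.07113·ln(13.89/8.387) = 0.03587 kmol/m³.
Y_R = C_R/C_{A0} = 0.03587/5.74 = 0.00625.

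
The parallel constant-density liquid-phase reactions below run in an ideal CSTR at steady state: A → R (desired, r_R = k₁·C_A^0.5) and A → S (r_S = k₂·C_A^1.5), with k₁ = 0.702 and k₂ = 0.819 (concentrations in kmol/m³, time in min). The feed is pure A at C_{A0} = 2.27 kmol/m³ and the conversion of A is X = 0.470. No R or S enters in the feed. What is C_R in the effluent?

Exit C_A = C_{A0}(1−X) = 2.27×0.530 = 1.203 kmol/m³.
A CSTR operates uniformly at the exit composition, giving r_R = 0.7700 and r_S = 1.081 (each k·C_A^n at C_A = 1.203).
Fraction of consumed A going to R: r_R/(r_R+r_S) = 0.4160.
C_R = 0.4160·C_{A0}·X = 0.4160×2.27×0.470 = 0.444 kmol/m³.

0.444 kmol/m³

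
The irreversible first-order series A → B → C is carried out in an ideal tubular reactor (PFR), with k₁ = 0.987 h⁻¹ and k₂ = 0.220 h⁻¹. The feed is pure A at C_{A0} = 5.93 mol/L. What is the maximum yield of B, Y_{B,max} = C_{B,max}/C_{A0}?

0.650

At the optimum, C_{B,max}/C_{A0} = (k₁/k₂)^[k₂/(k₂−k₁)].
= (0.987/0.220)^(0.220/(0.220−0.987)) = (4.486)^(-0.2868) = 0.6502.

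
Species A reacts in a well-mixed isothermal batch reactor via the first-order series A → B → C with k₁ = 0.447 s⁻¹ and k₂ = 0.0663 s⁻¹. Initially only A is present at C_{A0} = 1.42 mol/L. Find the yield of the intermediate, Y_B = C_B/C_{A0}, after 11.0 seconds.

0.558

Solving the coupled first-order balances gives C_B(t) = [k₁/(k₂−k₁)]·C_{A0}·(e^(−k₁t) − e^(−k₂t)).
e^(−k₁t) = e^(−0.447×11.0) = e^(−4.917) = 0.007321; e^(−k₂t) = e^(−0.7293) = 0.4822.
C_B = 0.447×1.42/(0.0663−0.447) × (0.007321−0.4822) = (-1.667)×(-0.4749) = 0.7918 mol/L.
Y_B = C_B/C_{A0} = 0.7918/1.42 = 0.558.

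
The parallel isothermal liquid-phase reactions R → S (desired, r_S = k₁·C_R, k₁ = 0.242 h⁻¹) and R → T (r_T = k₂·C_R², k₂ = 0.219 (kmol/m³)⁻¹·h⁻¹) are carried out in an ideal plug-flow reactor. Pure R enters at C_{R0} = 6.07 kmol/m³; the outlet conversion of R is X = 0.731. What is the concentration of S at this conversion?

C_R = C_{R0}(1−X) = 1.633 kmol/m³.
Along a PFR/batch, dC_S/dC_R = −r_S/(r_S+r_T) = −k₁/(k₁+k₂·C_R).
Integrating from C_{R0} to C_R: C_S = (0.242/0.219)·ln[(0.242+0.219·6.07)/(0.242+0.219·1.63)] = 1.105·ln(1.571/0.5996) = 1.065 kmol/m³.

1.06 kmol/m³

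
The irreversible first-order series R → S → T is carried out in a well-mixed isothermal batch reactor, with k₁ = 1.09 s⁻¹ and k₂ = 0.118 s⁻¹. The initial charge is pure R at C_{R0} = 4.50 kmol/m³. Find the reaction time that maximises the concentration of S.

2.29 s

For first-order series the maximum of C_S occurs at t_opt = ln(k₂/k₁)/(k₂−k₁).
= ln(0.118/1.09)/(0.118−1.09) = ln(0.1083)/-0.9720 = -2.223/-0.9720 = 2.29 s.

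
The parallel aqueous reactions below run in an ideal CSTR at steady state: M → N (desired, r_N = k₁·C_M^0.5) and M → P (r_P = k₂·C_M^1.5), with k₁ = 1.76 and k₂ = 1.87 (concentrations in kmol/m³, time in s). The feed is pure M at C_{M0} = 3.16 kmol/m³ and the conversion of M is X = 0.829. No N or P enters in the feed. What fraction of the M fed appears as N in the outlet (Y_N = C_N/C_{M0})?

Exit C_M = C_{M0}(1−X) = 3.16×0.171 = 0.5404 kmol/m³.
A CSTR operates uniformly at the exit composition, giving r_N = 1.294 and r_P = 0.7428 (each k·C_M^n at C_M = 0.5404).
Fraction of consumed M going to N: r_N/(r_N+r_P) = 0.6353.
C_N = 0.6353·C_{M0}·X = 0.6353×3.16×0.829 = 1.66 kmol/m³; Y_N = C_N/C_{M0} = 0.527.

0.527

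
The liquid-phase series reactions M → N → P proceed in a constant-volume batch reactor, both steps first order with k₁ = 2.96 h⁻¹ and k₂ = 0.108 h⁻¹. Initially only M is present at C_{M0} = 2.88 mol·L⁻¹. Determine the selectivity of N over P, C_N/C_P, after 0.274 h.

For first-order series with pure M initially, C_N(t) = k₁C_{M0}/(k₂−k₁)·(e^(−k₁t) − e^(−k₂t)).
e^(−k₁t) = e^(−2.96×0.274) = e^(−0.8110) = 0.4444; e^(−k₂t) = e^(−0.02959) = 0.9708.
C_N = 2.96×2.88/(0.108−2.96) × (0.4444−0.9708) = (-2.989)×(-0.5264) = 1.574 mol·L⁻¹.
C_M = C_{M0}e^(−k₁t) = 1.280 mol·L⁻¹, so C_P = C_{M0}−C_M−C_N = 0.02656 mol·L⁻¹; C_N/C_P = 59.2.

59.2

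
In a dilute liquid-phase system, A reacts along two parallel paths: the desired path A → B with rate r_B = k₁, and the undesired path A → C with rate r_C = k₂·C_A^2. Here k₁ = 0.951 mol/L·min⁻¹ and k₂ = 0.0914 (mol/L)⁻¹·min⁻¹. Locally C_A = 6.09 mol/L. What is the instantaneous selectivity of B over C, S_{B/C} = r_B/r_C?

S_{B/C} = r_B/r_C = (k₁)/(k₂·C_A^2) = (k₁/k₂)·C_A^-2.
= (0.951) / (0.0914×6.090^2) = 0.9510/3.390 = 0.281.
The undesired path is higher order in A, so low C_A (CSTR or dilute feed) favours B.

0.281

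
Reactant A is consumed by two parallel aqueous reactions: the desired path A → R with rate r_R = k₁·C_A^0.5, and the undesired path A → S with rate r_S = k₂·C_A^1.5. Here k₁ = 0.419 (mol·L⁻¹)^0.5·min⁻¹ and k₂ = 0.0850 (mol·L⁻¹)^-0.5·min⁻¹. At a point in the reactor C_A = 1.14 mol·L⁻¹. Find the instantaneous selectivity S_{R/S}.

S_{R/S} = r_R/r_S = (k₁·C_A^0.5)/(k₂·C_A^1.5) = (k₁/k₂)·C_A⁻¹.
= (0.419×1.140^0.5) / (0.0850×1.140^1.5) = 0.4474/0.1035 = 4.32.

4.32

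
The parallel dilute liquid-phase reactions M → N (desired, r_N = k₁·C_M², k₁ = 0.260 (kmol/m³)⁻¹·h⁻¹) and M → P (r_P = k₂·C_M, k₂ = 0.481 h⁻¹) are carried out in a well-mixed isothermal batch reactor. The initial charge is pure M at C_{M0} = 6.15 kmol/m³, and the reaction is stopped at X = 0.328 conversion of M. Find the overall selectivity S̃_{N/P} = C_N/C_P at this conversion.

2.75

C_M = C_{M0}(1−X) = 4.133 kmol/m³.
Along a PFR/batch, dC_P/dC_M = −r_P/(r_N+r_P) = −k₂/(k₂+k₁·C_M).
Integrating from C_{M0} to C_M: C_P = (0.481/0.260)·ln[(0.481+0.260·6.15)/(0.481+0.260·4.13)] = 1.850·ln(2.080/1.556) = 0.5375 kmol/m³.
Then C_N = (C_{M0}−C_M) − C_P = 2.017 − 0.5375 = 1.480 kmol/m³.
S̃_{N/P} = C_N/C_P = 1.480/0.5375 = 2.75.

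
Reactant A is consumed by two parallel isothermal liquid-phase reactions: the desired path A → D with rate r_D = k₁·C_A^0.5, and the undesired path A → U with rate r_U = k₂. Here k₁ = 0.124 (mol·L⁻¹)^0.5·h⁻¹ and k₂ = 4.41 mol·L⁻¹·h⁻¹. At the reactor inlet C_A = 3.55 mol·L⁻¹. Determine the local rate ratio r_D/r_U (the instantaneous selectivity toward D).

S_{D/U} = r_D/r_U = (k₁·C_A^0.5)/(k₂) = (k₁/k₂)·C_A^0.5.
= (0.124×3.550^0.5) / (4.41) = 0.2336/4.410 = 0.0530.
Since the desired path is higher order in A, keeping C_A high (PFR or concentrated feed) favours D.

0.0530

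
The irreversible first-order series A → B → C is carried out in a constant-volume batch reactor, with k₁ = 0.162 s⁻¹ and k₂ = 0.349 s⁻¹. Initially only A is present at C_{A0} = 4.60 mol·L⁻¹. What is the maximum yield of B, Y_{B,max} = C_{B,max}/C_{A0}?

Evaluating C_B at t_opt = ln(k₂/k₁)/(k₂−k₁) gives C_{B,max}/C_{A0} = (k₁/k₂)^[k₂/(k₂−k₁)].
= (0.162/0.349)^(0.349/(0.349−0.162)) = (0.4642)^(1.866) = 0.2387.

0.239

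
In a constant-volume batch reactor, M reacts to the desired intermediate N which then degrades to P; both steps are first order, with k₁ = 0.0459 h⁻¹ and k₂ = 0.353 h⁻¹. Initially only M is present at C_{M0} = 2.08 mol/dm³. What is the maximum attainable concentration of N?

0.199 mol/dm³

Evaluating C_N at t_opt = ln(k₂/k₁)/(k₂−k₁) gives C_{N,max}/C_{M0} = (k₁/k₂)^[k₂/(k₂−k₁)].
= (0.0459/0.353)^(0.353/(0.353−0.0459)) = (0.1300)^(1.149) = 0.09586.
C_{N,max} = 0.09586×2.08 = 0.199 mol/dm³.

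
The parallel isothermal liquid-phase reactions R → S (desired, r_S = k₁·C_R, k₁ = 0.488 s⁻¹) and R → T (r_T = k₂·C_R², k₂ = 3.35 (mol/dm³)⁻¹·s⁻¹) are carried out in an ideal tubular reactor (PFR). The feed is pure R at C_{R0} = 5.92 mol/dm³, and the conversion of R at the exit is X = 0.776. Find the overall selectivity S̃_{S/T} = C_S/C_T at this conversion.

0.0470

C_R = C_{R0}(1−X) = 1.326 mol/dm³.
Along a PFR/batch, dC_S/dC_R = −r_S/(r_S+r_T) = −k₁/(k₁+k₂·C_R).
Integrating from C_{R0} to C_R: C_S = (0.488/3.35)·ln[(0.488+3.35·5.92)/(0.488+3.35·1.33)] = 0.1457·ln(20.32/4.930) = 0.2063 mol/dm³.
C_T = (C_{R0}−C_R)−C_S = 4.388 mol/dm³; S̃_{S/T} = 0.2063/4.388 = 0.0470.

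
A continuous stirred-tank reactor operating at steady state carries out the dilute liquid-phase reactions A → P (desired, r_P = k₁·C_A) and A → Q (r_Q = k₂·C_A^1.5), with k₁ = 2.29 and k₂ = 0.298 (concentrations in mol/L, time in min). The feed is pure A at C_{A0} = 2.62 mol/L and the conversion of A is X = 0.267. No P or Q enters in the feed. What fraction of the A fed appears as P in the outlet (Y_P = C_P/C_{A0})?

Exit C_A = C_{A0}(1−X) = 2.62×0.733 = 1.920 mol/L.
A CSTR operates uniformly at the exit composition, giving r_P = 4.398 and r_Q = 0.7931 (each k·C_A^n at C_A = 1.920).
Fraction of consumed A going to P: r_P/(r_P+r_Q) = 0.8472.
C_P = 0.8472·C_{A0}·X = 0.8472×2.62×0.267 = 0.593 mol/L; Y_P = C_P/C_{A0} = 0.226.

0.226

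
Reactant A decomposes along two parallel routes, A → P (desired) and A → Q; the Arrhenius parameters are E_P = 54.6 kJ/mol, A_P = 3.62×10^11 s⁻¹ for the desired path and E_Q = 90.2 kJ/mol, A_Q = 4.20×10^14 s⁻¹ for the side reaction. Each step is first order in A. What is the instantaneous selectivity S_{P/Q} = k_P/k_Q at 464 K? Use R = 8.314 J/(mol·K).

Since both paths have the same order in A, the concentration cancels and S_{P/Q} = k_P/k_Q = (A_P/A_Q)·exp[(E_Q−E_P)/(RT)].
(E_Q−E_P)/(RT) = (90.2−54.6)×10³/(8.314×464) = 35600/3858 = 9.228.
k_P/k_Q = (3.62×10^11/4.20×10^14)·exp(9.228) = 8.619×10^-4 × 10181 = 8.78.

8.78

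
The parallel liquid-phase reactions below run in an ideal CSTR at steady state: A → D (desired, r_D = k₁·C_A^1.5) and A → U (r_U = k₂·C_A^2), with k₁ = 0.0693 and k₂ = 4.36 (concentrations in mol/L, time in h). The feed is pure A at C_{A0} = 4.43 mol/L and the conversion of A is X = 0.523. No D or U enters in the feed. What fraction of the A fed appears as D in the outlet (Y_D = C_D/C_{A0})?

Exit C_A = C_{A0}(1−X) = 4.43×0.477 = 2.113 mol/L.
In a CSTR the entire volume is at exit conditions, so r_D = 0.0693×2.113^1.5 = 0.2129 and r_U = 4.36×2.113^2 = 19.47.
Fraction of consumed A going to D: r_D/(r_D+r_U) = 0.01082.
C_D = 0.01082·C_{A0}·X = 0.01082×4.43×0.523 = 0.0251 mol/L; Y_D = C_D/C_{A0} = 0.00566.

0.00566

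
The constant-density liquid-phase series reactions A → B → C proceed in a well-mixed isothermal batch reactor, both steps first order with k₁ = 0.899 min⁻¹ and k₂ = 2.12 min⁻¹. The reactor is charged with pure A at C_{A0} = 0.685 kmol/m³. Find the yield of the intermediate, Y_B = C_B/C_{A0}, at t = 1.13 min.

Solving the coupled first-order balances gives C_B(t) = [k₁/(k₂−k₁)]·C_{A0}·(e^(−k₁t) − e^(−k₂t)).
e^(−k₁t) = e^(−0.899×1.13) = e^(−1.016) = 0.3621; e^(−k₂t) = e^(−2.396) = 0.09112.
C_B = 0.899×0.685/(2.12−0.899) × (0.3621−0.09112) = 0.5044×0.2710 = 0.1367 kmol/m³.
Y_B = C_B/C_{A0} = 0.1367/0.685 = 0.200.

0.200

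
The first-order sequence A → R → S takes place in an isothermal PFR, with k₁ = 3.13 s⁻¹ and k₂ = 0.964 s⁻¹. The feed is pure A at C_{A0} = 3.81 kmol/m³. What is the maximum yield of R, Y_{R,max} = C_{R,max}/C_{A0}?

For a first-order series the maximum intermediate yield is C_{R,max}/C_{A0} = (k₁/k₂)^[k₂/(k₂−k₁)].
= (3.13/0.964)^(0.964/(0.964−3.13)) = (3.247)^(-0.4451) = 0.5921.

0.592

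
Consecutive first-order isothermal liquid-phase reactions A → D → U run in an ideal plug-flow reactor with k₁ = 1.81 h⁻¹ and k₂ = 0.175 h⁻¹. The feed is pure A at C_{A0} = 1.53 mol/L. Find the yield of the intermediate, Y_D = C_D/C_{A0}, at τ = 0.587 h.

0.616

The intermediate concentration in a first-order A→B→C sequence is C_D = k₁C_{A0}(e^(−k₁τ) − e^(−k₂τ))/(k₂−k₁).
e^(−k₁τ) = e^(−1.81×0.587) = e^(−1.062) = 0.3456; e^(−k₂τ) = e^(−0.1027) = 0.9024.
C_D = 1.81×1.53/(0.175−1.81) × (0.3456−0.9024) = (-1.694)×(-0.5568) = 0.9430 mol/L.
Y_D = C_D/C_{A0} = 0.9430/1.53 = 0.616.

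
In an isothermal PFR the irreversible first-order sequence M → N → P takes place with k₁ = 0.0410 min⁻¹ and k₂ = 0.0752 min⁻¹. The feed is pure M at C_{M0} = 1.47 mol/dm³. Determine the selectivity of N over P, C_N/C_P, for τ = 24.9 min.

For first-order series with pure M initially, C_N(τ) = k₁C_{M0}/(k₂−k₁)·(e^(−k₁τ) − e^(−k₂τ)).
e^(−k₁τ) = e^(−0.0410×24.9) = e^(−1.021) = 0.3603; e^(−k₂τ) = e^(−1.872) = 0.1537.
C_N = 0.0410×1.47/(0.0752−0.0410) × (0.3603−0.1537) = 1.762×0.2065 = 0.3640 mol/dm³.
C_M = C_{M0}e^(−k₁τ) = 0.5296 mol/dm³, so C_P = C_{M0}−C_M−C_N = 0.5764 mol/dm³; C_N/C_P = 0.631.

0.631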